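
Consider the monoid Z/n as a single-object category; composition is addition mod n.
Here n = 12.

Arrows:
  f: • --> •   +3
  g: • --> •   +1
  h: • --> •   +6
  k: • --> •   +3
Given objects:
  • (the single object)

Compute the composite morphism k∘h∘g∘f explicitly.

  0 +3≡3 +1≡4 +6≡10 +3≡1  (mod 12)
composite: +1

Answer: +1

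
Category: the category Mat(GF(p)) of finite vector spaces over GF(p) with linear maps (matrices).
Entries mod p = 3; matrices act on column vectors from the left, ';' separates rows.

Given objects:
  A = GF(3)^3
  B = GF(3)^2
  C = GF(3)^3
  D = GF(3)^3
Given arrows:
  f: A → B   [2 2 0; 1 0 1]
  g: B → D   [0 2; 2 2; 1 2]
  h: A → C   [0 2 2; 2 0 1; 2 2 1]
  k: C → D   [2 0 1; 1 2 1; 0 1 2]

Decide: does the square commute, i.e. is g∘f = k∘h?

1) trace f;g:
  e0=⟨1,0,0⟩ f→⟨2,1⟩ g→⟨2,0,1⟩
  e1=⟨0,1,0⟩ f→⟨2,0⟩ g→⟨0,1,2⟩
  e2=⟨0,0,1⟩ f→⟨0,1⟩ g→⟨2,2,2⟩
  ⟦path⟧₁ = [2 0 2; 0 1 2; 1 2 2]
2) trace h;k:
  e0=⟨1,0,0⟩ h→⟨0,2,2⟩ k→⟨2,0,0⟩
  e1=⟨0,1,0⟩ h→⟨2,0,2⟩ k→⟨0,1,1⟩
  e2=⟨0,0,1⟩ h→⟨2,1,1⟩ k→⟨2,2,0⟩
  ⟦path⟧₂ = [2 0 2; 0 1 2; 0 1 0]
Equal? NO — does not commute

Answer: DOES NOT COMMUTE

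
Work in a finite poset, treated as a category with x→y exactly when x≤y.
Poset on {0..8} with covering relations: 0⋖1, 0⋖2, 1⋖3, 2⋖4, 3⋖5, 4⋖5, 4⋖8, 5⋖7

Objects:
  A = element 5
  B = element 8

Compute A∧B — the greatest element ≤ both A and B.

Common predecessors of 5,8: {0,2,4}
  0 ≤ 4
  2 ≤ 4
  4 ≤ 4
glb = 4

Answer: A∧B = 4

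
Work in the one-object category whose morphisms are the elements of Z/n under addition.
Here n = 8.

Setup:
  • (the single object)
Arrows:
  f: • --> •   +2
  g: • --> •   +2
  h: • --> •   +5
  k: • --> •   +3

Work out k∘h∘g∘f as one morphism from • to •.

Answer: +4

Derivation:
  0 +2≡2 +2≡4 +5≡1 +3≡4  (mod 8)
result: +4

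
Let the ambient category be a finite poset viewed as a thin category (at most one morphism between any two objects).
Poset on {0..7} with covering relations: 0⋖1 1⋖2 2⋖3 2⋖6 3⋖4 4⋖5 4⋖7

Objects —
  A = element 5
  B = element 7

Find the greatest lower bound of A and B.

Answer: A∧B = 4

Work:
Lower bounds of A=5 and B=7: {0,1,2,3,4}
  0 <= 4
  1 <= 4
  2 <= 4
  3 <= 4
  4 <= 4
glb = 4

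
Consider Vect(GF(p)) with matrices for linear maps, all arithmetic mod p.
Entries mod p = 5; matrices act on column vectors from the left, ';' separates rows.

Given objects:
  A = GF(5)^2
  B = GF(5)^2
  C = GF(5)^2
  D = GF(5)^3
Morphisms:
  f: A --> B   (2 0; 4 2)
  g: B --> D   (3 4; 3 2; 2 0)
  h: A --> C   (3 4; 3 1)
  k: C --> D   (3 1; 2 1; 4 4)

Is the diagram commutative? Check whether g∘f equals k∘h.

1) trace f;g:
  e0=(1,0) f-->(2,4) g-->(2,4,4)
  e1=(0,1) f-->(0,2) g-->(3,4,0)
  result₁ = (2 3; 4 4; 4 0)
2) trace h;k:
  e0=(1,0) h-->(3,3) k-->(2,4,4)
  e1=(0,1) h-->(4,1) k-->(3,4,0)
  result₂ = (2 3; 4 4; 4 0)
Equal? equal; square commutes

Answer: COMMUTES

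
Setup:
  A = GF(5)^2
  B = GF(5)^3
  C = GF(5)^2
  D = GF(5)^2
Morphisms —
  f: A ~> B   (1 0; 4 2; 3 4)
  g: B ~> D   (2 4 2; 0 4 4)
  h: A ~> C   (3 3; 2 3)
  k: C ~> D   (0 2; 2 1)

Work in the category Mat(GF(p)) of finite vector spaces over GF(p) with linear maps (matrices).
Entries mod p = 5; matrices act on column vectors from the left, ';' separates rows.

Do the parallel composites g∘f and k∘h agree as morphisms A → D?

Along f;g (path 1):
  e0=[1,0] f~>[1,4,3] g~>[4,3]
  e1=[0,1] f~>[0,2,4] g~>[1,4]
  ⟦path⟧₁ = (4 1; 3 4)
Along h;k (path 2):
  e0=[1,0] h~>[3,2] k~>[4,3]
  e1=[0,1] h~>[3,3] k~>[1,4]
  ⟦path⟧₂ = (4 1; 3 4)
Equal? same morphism ✓

Answer: COMMUTES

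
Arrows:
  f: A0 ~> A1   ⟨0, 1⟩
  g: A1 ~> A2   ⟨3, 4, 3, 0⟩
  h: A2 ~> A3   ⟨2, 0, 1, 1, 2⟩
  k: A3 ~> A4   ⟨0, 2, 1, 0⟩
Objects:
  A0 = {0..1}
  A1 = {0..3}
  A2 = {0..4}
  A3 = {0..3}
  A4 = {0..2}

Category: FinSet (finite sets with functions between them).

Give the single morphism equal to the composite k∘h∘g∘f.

Answer: ⟨2, 1⟩

Work:
  0 f~>0 g~>3 h~>1 k~>2
  1 f~>1 g~>4 h~>2 k~>1
⟦path⟧: ⟨2, 1⟩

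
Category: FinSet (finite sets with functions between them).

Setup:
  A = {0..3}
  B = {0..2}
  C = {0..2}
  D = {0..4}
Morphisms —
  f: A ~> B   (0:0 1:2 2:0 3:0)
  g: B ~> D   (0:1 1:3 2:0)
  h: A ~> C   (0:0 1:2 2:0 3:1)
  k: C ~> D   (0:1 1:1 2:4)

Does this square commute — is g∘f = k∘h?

Path 1 = f;g:
  0 f~>0 g~>1
  1 f~>2 g~>0
  2 f~>0 g~>1
  3 f~>0 g~>1
  composite₁ = (0:1 1:0 2:1 3:1)
Path 2 = h;k:
  0 h~>0 k~>1
  1 h~>2 k~>4
  2 h~>0 k~>1
  3 h~>1 k~>1
  composite₂ = (0:1 1:4 2:1 3:1)
Equal? NO — does not commute

Answer: DOES NOT COMMUTE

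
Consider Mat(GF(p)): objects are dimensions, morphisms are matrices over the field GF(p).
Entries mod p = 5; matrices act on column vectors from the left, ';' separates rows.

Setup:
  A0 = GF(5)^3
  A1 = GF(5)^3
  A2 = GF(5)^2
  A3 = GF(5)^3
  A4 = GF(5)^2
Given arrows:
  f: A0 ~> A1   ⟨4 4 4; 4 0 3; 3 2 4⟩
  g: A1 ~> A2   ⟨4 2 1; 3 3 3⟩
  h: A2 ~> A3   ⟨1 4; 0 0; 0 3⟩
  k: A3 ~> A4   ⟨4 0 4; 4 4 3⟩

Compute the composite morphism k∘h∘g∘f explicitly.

  e0=⟨1,0,0⟩ f~>⟨4,4,3⟩ g~>⟨2,3⟩ h~>⟨4,0,4⟩ k~>⟨2,3⟩
  e1=⟨0,1,0⟩ f~>⟨4,0,2⟩ g~>⟨3,3⟩ h~>⟨0,0,4⟩ k~>⟨1,2⟩
  e2=⟨0,0,1⟩ f~>⟨4,3,4⟩ g~>⟨1,3⟩ h~>⟨3,0,4⟩ k~>⟨3,4⟩
result: ⟨2 1 3; 3 2 4⟩

Answer: ⟨2 1 3; 3 2 4⟩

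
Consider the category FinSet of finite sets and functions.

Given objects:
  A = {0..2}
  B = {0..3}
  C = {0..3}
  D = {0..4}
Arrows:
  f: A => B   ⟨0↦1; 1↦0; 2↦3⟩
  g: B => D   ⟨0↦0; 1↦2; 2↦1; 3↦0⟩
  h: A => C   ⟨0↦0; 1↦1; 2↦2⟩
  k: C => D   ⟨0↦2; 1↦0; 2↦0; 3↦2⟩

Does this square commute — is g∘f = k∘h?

Path 1 = f;g:
  0 f=>1 g=>2
  1 f=>0 g=>0
  2 f=>3 g=>0
  ⟦path⟧₁ = ⟨0↦2; 1↦0; 2↦0⟩
Path 2 = h;k:
  0 h=>0 k=>2
  1 h=>1 k=>0
  2 h=>2 k=>0
  ⟦path⟧₂ = ⟨0↦2; 1↦0; 2↦0⟩
Equal? same morphism ✓

Answer: COMMUTES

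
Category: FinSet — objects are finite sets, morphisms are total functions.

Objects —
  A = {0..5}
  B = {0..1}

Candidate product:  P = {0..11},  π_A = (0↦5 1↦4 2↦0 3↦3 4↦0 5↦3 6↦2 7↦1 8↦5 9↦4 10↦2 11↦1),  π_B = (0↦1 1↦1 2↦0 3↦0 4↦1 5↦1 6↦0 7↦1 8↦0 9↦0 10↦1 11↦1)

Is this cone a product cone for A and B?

Answer: NOT A VALID PRODUCT — duplicate pair at indices 11,7

Work:
|A|·|B| = 6·2 = 12;  |P| = 12
Check the pairing map k ↦ (π_A(k), π_B(k)):
  0 ↦ (5,1)
  1 ↦ (4,1)
  2 ↦ (0,0)
  3 ↦ (3,0)
  4 ↦ (0,1)
  5 ↦ (3,1)
  6 ↦ (2,0)
  7 ↦ (1,1)
  8 ↦ (5,0)
  9 ↦ (4,0)
  10 ↦ (2,1)
  11 ↦ (1,1)  ✗ repeats pair of k=7
distinct pairs in image: 11 / 12 needed
  → (1,1) hit at k=7 and k=11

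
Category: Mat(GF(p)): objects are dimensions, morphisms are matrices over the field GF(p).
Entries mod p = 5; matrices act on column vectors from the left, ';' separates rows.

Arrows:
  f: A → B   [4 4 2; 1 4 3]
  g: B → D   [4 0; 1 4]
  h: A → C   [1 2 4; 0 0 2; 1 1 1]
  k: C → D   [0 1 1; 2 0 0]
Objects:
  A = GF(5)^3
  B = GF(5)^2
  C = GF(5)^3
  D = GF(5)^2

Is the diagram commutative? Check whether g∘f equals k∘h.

1) trace f;g:
  e0=[1,0,0] f→[4,1] g→[1,3]
  e1=[0,1,0] f→[4,4] g→[1,0]
  e2=[0,0,1] f→[2,3] g→[3,4]
  ⟦path⟧₁ = [1 1 3; 3 0 4]
2) trace h;k:
  e0=[1,0,0] h→[1,0,1] k→[1,2]
  e1=[0,1,0] h→[2,0,1] k→[1,4]
  e2=[0,0,1] h→[4,2,1] k→[3,3]
  ⟦path⟧₂ = [1 1 3; 2 4 3]
Equal? distinct morphisms ✗

Answer: DOES NOT COMMUTE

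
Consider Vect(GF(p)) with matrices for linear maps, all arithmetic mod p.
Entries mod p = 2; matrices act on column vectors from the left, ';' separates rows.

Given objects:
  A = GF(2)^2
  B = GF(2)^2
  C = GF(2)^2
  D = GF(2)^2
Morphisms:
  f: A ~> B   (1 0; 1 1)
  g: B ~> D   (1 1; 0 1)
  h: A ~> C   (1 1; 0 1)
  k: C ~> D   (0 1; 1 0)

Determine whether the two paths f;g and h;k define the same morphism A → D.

Answer: COMMUTES

Work:
Path 1 = f;g:
  e0=(1,0) f~>(1,1) g~>(0,1)
  e1=(0,1) f~>(0,1) g~>(1,1)
  result₁ = (0 1; 1 1)
Path 2 = h;k:
  e0=(1,0) h~>(1,0) k~>(0,1)
  e1=(0,1) h~>(1,1) k~>(1,1)
  result₂ = (0 1; 1 1)
Equal? same morphism ✓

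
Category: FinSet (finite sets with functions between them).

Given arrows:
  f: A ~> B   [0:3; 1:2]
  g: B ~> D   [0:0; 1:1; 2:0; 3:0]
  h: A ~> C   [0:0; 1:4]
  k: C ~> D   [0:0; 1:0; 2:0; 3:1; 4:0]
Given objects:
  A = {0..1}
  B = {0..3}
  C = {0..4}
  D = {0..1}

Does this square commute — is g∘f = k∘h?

Answer: COMMUTES

Derivation:
1) trace f;g:
  0 f~>3 g~>0
  1 f~>2 g~>0
  ⟦path⟧₁ = [0:0; 1:0]
2) trace h;k:
  0 h~>0 k~>0
  1 h~>4 k~>0
  ⟦path⟧₂ = [0:0; 1:0]
Equal? same morphism ✓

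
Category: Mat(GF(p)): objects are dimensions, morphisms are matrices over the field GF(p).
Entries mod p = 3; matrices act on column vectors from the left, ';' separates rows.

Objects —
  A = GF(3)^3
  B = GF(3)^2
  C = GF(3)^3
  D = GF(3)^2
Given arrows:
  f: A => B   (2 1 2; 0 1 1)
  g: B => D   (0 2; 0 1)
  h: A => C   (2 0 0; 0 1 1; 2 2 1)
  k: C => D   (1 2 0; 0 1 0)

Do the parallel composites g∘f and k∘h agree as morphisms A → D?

Path 1 = f;g:
  e0=[1,0,0] f=>[2,0] g=>[0,0]
  e1=[0,1,0] f=>[1,1] g=>[2,1]
  e2=[0,0,1] f=>[2,1] g=>[2,1]
  result₁ = (0 2 2; 0 1 1)
Path 2 = h;k:
  e0=[1,0,0] h=>[2,0,2] k=>[2,0]
  e1=[0,1,0] h=>[0,1,2] k=>[2,1]
  e2=[0,0,1] h=>[0,1,1] k=>[2,1]
  result₂ = (2 2 2; 0 1 1)
Equal? distinct morphisms ✗

Answer: DOES NOT COMMUTE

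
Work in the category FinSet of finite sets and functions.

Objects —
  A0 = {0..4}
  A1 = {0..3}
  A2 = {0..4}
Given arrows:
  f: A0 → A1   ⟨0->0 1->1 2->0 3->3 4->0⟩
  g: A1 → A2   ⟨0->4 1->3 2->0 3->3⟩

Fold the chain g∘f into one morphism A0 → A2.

  0 f→0 g→4
  1 f→1 g→3
  2 f→0 g→4
  3 f→3 g→3
  4 f→0 g→4
⟦path⟧: ⟨0->4 1->3 2->4 3->3 4->4⟩

Answer: ⟨0->4 1->3 2->4 3->3 4->4⟩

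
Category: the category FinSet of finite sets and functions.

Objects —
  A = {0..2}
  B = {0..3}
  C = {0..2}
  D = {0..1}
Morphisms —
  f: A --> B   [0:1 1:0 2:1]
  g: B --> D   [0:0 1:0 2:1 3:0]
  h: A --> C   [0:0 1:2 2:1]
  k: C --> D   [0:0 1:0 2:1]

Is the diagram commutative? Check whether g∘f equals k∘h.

Along f;g (path 1):
  0 f-->1 g-->0
  1 f-->0 g-->0
  2 f-->1 g-->0
  ⟦path⟧₁ = [0:0 1:0 2:0]
Along h;k (path 2):
  0 h-->0 k-->0
  1 h-->2 k-->1
  2 h-->1 k-->0
  ⟦path⟧₂ = [0:0 1:1 2:0]
Equal? NO — does not commute

Answer: DOES NOT COMMUTE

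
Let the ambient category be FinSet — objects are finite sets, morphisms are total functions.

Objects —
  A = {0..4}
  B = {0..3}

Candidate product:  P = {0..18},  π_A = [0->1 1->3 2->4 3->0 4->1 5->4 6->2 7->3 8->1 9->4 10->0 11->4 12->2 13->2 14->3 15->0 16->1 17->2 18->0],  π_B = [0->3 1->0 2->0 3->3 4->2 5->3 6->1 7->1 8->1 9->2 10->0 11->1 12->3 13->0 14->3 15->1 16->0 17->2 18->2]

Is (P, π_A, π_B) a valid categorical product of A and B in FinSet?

|A|·|B| = 5·4 = 20;  |P| = 19
  → cardinalities differ; no bijection possible.

Answer: NOT A VALID PRODUCT — |P|=19 ≠ |A|·|B|=20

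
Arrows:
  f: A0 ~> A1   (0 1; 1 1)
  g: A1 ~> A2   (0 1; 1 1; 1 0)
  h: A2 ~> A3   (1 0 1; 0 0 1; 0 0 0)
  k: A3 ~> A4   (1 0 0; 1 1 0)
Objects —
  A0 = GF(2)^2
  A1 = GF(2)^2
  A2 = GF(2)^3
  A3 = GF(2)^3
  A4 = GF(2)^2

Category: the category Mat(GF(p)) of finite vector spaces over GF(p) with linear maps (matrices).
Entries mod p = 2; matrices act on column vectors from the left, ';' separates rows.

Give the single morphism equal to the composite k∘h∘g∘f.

  e0=[1,0] f~>[0,1] g~>[1,1,0] h~>[1,0,0] k~>[1,1]
  e1=[0,1] f~>[1,1] g~>[1,0,1] h~>[0,1,0] k~>[0,1]
composite: (1 0; 1 1)

Answer: (1 0; 1 1)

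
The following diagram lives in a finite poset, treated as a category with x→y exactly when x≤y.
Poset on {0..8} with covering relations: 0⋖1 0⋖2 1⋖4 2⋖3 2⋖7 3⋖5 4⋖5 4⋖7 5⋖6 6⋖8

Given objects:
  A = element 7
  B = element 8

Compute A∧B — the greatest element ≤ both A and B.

Common predecessors of 7,8: {0,1,2,4}
  maximal lower bounds 2 and 4 are incomparable: neither 2≤4 nor 4≤2
→ no greatest lower bound exists

Answer: NO MEET EXISTS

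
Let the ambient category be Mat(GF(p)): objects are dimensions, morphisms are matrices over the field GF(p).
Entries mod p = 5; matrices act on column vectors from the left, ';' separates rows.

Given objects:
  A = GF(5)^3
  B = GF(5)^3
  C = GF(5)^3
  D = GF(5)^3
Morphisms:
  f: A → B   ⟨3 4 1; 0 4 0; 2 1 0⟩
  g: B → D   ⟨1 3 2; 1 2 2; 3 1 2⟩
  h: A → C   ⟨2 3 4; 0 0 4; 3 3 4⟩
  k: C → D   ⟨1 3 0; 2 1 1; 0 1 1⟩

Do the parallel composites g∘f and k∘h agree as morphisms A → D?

Answer: COMMUTES

Derivation:
Path 1 = f;g:
  e0=⟨1,0,0⟩ f→⟨3,0,2⟩ g→⟨2,2,3⟩
  e1=⟨0,1,0⟩ f→⟨4,4,1⟩ g→⟨3,4,3⟩
  e2=⟨0,0,1⟩ f→⟨1,0,0⟩ g→⟨1,1,3⟩
  result₁ = ⟨2 3 1; 2 4 1; 3 3 3⟩
Path 2 = h;k:
  e0=⟨1,0,0⟩ h→⟨2,0,3⟩ k→⟨2,2,3⟩
  e1=⟨0,1,0⟩ h→⟨3,0,3⟩ k→⟨3,4,3⟩
  e2=⟨0,0,1⟩ h→⟨4,4,4⟩ k→⟨1,1,3⟩
  result₂ = ⟨2 3 1; 2 4 1; 3 3 3⟩
Equal? same morphism ✓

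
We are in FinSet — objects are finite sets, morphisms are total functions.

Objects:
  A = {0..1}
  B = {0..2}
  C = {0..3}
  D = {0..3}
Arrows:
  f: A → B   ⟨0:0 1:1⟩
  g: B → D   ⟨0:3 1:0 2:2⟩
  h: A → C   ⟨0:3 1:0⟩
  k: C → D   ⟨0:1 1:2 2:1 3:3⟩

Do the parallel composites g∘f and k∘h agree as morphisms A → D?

Answer: DOES NOT COMMUTE

Work:
Along f;g (path 1):
  0 f→0 g→3
  1 f→1 g→0
  ⟦path⟧₁ = ⟨0:3 1:0⟩
Along h;k (path 2):
  0 h→3 k→3
  1 h→0 k→1
  ⟦path⟧₂ = ⟨0:3 1:1⟩
Equal? differ; not commutative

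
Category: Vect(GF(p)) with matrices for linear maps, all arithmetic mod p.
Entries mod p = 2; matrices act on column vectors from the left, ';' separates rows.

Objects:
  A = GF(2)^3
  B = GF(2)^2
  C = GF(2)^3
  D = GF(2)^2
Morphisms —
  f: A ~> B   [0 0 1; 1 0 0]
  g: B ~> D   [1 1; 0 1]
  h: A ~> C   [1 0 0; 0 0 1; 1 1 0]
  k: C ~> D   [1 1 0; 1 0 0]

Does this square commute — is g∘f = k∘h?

Path 1 = f;g:
  e0=[1,0,0] f~>[0,1] g~>[1,1]
  e1=[0,1,0] f~>[0,0] g~>[0,0]
  e2=[0,0,1] f~>[1,0] g~>[1,0]
  composite₁ = [1 0 1; 1 0 0]
Path 2 = h;k:
  e0=[1,0,0] h~>[1,0,1] k~>[1,1]
  e1=[0,1,0] h~>[0,0,1] k~>[0,0]
  e2=[0,0,1] h~>[0,1,0] k~>[1,0]
  composite₂ = [1 0 1; 1 0 0]
Equal? equal; square commutes

Answer: COMMUTES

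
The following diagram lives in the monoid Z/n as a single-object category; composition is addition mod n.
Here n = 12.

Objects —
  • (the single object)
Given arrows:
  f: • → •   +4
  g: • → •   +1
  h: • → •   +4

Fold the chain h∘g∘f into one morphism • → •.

  0 +4≡4 +1≡5 +4≡9  (mod 12)
⟦path⟧: +9

Answer: +9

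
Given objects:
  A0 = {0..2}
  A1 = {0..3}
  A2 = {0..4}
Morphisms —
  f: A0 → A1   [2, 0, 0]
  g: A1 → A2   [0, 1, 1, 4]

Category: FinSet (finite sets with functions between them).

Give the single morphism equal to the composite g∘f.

Answer: [1, 0, 0]

Work:
  0 f→2 g→1
  1 f→0 g→0
  2 f→0 g→0
result: [1, 0, 0]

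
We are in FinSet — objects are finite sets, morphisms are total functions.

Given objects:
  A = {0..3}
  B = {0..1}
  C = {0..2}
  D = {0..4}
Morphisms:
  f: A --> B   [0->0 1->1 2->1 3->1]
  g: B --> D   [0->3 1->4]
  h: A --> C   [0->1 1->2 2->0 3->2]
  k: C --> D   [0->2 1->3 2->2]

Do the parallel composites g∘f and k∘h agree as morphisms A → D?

Answer: DOES NOT COMMUTE

Work:
Path 1 = f;g:
  0 f-->0 g-->3
  1 f-->1 g-->4
  2 f-->1 g-->4
  3 f-->1 g-->4
  composite₁ = [0->3 1->4 2->4 3->4]
Path 2 = h;k:
  0 h-->1 k-->3
  1 h-->2 k-->2
  2 h-->0 k-->2
  3 h-->2 k-->2
  composite₂ = [0->3 1->2 2->2 3->2]
Equal? NO — does not commute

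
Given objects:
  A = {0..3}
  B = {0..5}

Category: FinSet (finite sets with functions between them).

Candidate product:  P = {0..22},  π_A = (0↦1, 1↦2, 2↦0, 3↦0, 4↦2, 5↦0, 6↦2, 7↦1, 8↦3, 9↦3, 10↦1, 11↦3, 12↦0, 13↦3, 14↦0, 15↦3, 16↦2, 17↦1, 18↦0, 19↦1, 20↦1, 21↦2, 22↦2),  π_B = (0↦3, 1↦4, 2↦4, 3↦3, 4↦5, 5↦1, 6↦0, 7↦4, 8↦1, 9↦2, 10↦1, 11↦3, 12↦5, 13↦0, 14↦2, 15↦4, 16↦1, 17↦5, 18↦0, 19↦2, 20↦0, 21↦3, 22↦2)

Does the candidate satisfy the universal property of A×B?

|A|·|B| = 4·6 = 24;  |P| = 23
  → cardinalities differ; no bijection possible.

Answer: NOT A VALID PRODUCT — |P|=23 ≠ |A|·|B|=24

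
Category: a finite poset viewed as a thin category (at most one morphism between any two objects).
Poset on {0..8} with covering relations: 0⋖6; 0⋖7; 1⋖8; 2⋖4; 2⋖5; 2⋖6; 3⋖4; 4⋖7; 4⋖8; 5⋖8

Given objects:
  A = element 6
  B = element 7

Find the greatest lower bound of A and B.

Answer: NO MEET EXISTS

Derivation:
Lower bounds of A=6 and B=7: {0,2}
  maximal lower bounds 0 and 2 are incomparable: neither 0⊑2 nor 2⊑0
→ no greatest lower bound exists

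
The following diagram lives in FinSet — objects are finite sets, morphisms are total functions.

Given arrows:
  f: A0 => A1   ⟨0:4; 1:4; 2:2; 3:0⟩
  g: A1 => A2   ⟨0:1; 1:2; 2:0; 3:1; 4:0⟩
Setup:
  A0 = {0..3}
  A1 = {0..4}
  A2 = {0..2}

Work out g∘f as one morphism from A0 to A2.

Answer: ⟨0:0; 1:0; 2:0; 3:1⟩

Trace:
  0 f=>4 g=>0
  1 f=>4 g=>0
  2 f=>2 g=>0
  3 f=>0 g=>1
result: ⟨0:0; 1:0; 2:0; 3:1⟩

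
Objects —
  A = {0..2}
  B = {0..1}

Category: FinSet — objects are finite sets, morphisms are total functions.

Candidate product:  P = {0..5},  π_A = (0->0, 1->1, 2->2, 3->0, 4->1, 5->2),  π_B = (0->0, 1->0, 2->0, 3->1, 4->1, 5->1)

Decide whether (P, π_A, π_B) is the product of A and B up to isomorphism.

|A|·|B| = 3·2 = 6;  |P| = 6
Check the pairing map k ↦ (π_A(k), π_B(k)):
  0 -> (0,0)
  1 -> (1,0)
  2 -> (2,0)
  3 -> (0,1)
  4 -> (1,1)
  5 -> (2,1)
distinct pairs in image: 6 / 6 needed
  → bijection onto A×B; projections well-typed.

Answer: VALID PRODUCT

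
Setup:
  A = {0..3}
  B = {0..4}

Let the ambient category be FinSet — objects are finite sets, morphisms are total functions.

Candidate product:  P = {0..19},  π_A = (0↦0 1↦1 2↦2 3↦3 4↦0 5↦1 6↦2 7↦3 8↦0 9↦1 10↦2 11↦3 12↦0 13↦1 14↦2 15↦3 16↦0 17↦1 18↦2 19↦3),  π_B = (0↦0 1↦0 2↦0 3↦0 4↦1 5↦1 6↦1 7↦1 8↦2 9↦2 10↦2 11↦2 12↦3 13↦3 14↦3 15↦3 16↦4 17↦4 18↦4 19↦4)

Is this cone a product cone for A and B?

Answer: VALID PRODUCT

Derivation:
|A|·|B| = 4·5 = 20;  |P| = 20
Check the pairing map k ↦ (π_A(k), π_B(k)):
  0 ↦ (0,0)
  1 ↦ (1,0)
  2 ↦ (2,0)
  3 ↦ (3,0)
  4 ↦ (0,1)
  5 ↦ (1,1)
  6 ↦ (2,1)
  7 ↦ (3,1)
  8 ↦ (0,2)
  9 ↦ (1,2)
  10 ↦ (2,2)
  11 ↦ (3,2)
  12 ↦ (0,3)
  13 ↦ (1,3)
  14 ↦ (2,3)
  15 ↦ (3,3)
  16 ↦ (0,4)
  17 ↦ (1,4)
  18 ↦ (2,4)
  19 ↦ (3,4)
distinct pairs in image: 20 / 20 needed
  → bijection onto A×B; projections well-typed.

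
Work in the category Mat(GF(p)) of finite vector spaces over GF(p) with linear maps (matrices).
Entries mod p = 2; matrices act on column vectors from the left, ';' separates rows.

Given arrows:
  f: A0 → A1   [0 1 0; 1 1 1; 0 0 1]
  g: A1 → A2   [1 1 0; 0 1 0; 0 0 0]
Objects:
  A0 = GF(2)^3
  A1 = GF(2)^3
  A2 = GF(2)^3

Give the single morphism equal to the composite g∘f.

  e0=[1,0,0] f→[0,1,0] g→[1,1,0]
  e1=[0,1,0] f→[1,1,0] g→[0,1,0]
  e2=[0,0,1] f→[0,1,1] g→[1,1,0]
composite: [1 0 1; 1 1 1; 0 0 0]

Answer: [1 0 1; 1 1 1; 0 0 0]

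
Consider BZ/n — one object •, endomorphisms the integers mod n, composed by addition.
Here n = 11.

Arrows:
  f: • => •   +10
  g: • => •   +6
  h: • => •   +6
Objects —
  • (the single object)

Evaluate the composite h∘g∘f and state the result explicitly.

  0 +10≡10 +6≡5 +6≡0  (mod 11)
composite: +0

Answer: +0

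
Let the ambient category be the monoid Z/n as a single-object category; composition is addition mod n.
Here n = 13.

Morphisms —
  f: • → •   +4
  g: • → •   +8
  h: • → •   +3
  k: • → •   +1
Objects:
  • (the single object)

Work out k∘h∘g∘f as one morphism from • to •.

  0 +4≡4 +8≡12 +3≡2 +1≡3  (mod 13)
⟦path⟧: +3

Answer: +3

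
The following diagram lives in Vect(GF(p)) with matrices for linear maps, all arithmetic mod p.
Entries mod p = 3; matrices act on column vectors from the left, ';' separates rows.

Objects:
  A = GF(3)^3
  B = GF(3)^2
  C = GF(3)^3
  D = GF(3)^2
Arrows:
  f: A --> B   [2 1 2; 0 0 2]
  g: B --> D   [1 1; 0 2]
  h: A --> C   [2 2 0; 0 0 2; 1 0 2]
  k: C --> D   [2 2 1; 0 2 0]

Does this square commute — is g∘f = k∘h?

Answer: DOES NOT COMMUTE

Trace:
Path 1 = f;g:
  e0=[1,0,0] f-->[2,0] g-->[2,0]
  e1=[0,1,0] f-->[1,0] g-->[1,0]
  e2=[0,0,1] f-->[2,2] g-->[1,1]
  result₁ = [2 1 1; 0 0 1]
Path 2 = h;k:
  e0=[1,0,0] h-->[2,0,1] k-->[2,0]
  e1=[0,1,0] h-->[2,0,0] k-->[1,0]
  e2=[0,0,1] h-->[0,2,2] k-->[0,1]
  result₂ = [2 1 0; 0 0 1]
Equal? distinct morphisms ✗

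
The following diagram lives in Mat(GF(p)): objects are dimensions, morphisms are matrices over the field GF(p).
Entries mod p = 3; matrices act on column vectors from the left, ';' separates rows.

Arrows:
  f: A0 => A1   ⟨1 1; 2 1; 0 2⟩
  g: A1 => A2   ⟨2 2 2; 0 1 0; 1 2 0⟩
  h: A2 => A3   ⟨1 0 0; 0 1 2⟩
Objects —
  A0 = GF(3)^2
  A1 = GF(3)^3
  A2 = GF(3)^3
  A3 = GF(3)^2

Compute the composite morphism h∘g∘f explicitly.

  e0=(1,0) f=>(1,2,0) g=>(0,2,2) h=>(0,0)
  e1=(0,1) f=>(1,1,2) g=>(2,1,0) h=>(2,1)
result: ⟨0 2; 0 1⟩

Answer: ⟨0 2; 0 1⟩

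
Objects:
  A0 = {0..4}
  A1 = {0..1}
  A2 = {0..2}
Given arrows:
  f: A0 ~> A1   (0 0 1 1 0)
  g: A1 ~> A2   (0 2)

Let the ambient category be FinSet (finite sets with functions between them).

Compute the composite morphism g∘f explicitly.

  0 f~>0 g~>0
  1 f~>0 g~>0
  2 f~>1 g~>2
  3 f~>1 g~>2
  4 f~>0 g~>0
result: (0 0 2 2 0)

Answer: (0 0 2 2 0)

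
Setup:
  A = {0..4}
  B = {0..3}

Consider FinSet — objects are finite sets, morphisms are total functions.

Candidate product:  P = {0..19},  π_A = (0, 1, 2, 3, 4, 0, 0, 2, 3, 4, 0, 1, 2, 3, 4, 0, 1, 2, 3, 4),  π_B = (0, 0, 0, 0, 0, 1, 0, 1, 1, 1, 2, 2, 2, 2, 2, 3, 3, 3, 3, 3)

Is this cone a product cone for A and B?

|A|·|B| = 5·4 = 20;  |P| = 20
Check the pairing map k ↦ (π_A(k), π_B(k)):
  0 ↦ (0,0)
  1 ↦ (1,0)
  2 ↦ (2,0)
  3 ↦ (3,0)
  4 ↦ (4,0)
  5 ↦ (0,1)
  6 ↦ (0,0)  ✗ repeats pair of k=0
  7 ↦ (2,1)
  8 ↦ (3,1)
  9 ↦ (4,1)
  10 ↦ (0,2)
  11 ↦ (1,2)
  12 ↦ (2,2)
  13 ↦ (3,2)
  14 ↦ (4,2)
  15 ↦ (0,3)
  16 ↦ (1,3)
  17 ↦ (2,3)
  18 ↦ (3,3)
  19 ↦ (4,3)
distinct pairs in image: 19 / 20 needed
  → (0,0) hit at k=0 and k=6

Answer: NOT A VALID PRODUCT — duplicate pair at indices 0,6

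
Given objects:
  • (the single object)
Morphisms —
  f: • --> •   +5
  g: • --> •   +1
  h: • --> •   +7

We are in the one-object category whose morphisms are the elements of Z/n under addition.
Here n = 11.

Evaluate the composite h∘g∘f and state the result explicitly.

  0 +5≡5 +1≡6 +7≡2  (mod 11)
composite: +2

Answer: +2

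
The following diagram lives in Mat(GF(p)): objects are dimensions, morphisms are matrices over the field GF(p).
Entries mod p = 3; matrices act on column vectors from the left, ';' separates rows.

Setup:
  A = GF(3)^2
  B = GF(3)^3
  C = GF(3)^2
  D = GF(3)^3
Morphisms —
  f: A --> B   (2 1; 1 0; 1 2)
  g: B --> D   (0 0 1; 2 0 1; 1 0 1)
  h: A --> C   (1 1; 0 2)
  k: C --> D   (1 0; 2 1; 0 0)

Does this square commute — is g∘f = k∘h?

Answer: DOES NOT COMMUTE

Derivation:
Path 1 = f;g:
  e0=[1,0] f-->[2,1,1] g-->[1,2,0]
  e1=[0,1] f-->[1,0,2] g-->[2,1,0]
  ⟦path⟧₁ = (1 2; 2 1; 0 0)
Path 2 = h;k:
  e0=[1,0] h-->[1,0] k-->[1,2,0]
  e1=[0,1] h-->[1,2] k-->[1,1,0]
  ⟦path⟧₂ = (1 1; 2 1; 0 0)
Equal? distinct morphisms ✗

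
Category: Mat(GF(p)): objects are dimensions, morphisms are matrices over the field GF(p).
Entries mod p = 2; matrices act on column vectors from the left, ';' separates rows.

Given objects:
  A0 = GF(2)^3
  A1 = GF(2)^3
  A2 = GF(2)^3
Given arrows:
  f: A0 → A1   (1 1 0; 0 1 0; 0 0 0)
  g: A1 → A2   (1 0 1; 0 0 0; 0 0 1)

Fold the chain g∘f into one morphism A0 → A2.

Answer: (1 1 0; 0 0 0; 0 0 0)

Work:
  e0=[1,0,0] f→[1,0,0] g→[1,0,0]
  e1=[0,1,0] f→[1,1,0] g→[1,0,0]
  e2=[0,0,1] f→[0,0,0] g→[0,0,0]
composite: (1 1 0; 0 0 0; 0 0 0)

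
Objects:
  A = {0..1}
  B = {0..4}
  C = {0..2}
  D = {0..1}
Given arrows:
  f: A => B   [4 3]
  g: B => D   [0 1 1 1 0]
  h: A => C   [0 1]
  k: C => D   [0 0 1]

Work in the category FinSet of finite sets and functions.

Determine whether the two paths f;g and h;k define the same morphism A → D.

Path 1 = f;g:
  0 f=>4 g=>0
  1 f=>3 g=>1
  composite₁ = [0 1]
Path 2 = h;k:
  0 h=>0 k=>0
  1 h=>1 k=>0
  composite₂ = [0 0]
Equal? distinct morphisms ✗

Answer: DOES NOT COMMUTE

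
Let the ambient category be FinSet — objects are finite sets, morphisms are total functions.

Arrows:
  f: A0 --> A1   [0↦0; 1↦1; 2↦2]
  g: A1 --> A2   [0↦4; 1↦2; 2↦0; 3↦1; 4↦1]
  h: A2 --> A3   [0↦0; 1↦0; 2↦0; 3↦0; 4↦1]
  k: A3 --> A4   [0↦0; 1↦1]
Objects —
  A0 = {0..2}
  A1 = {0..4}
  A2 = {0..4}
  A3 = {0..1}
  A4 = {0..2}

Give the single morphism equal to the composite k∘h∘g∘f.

Answer: [0↦1; 1↦0; 2↦0]

Trace:
  0 f-->0 g-->4 h-->1 k-->1
  1 f-->1 g-->2 h-->0 k-->0
  2 f-->2 g-->0 h-->0 k-->0
result: [0↦1; 1↦0; 2↦0]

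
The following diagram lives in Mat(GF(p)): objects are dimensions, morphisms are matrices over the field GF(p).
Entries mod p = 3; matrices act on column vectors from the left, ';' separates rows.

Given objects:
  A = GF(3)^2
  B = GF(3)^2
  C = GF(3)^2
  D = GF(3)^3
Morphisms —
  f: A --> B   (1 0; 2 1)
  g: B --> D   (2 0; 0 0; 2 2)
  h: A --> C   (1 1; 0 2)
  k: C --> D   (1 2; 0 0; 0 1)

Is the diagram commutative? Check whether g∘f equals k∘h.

Answer: DOES NOT COMMUTE

Trace:
1) trace f;g:
  e0=(1,0) f-->(1,2) g-->(2,0,0)
  e1=(0,1) f-->(0,1) g-->(0,0,2)
  ⟦path⟧₁ = (2 0; 0 0; 0 2)
2) trace h;k:
  e0=(1,0) h-->(1,0) k-->(1,0,0)
  e1=(0,1) h-->(1,2) k-->(2,0,2)
  ⟦path⟧₂ = (1 2; 0 0; 0 2)
Equal? differ; not commutative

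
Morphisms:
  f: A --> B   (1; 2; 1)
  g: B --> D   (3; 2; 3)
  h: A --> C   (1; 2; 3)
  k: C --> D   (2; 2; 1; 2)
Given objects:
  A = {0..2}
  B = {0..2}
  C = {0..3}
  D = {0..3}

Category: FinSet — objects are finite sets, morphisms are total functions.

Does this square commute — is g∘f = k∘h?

Path 1 = f;g:
  0 f-->1 g-->2
  1 f-->2 g-->3
  2 f-->1 g-->2
  result₁ = (2; 3; 2)
Path 2 = h;k:
  0 h-->1 k-->2
  1 h-->2 k-->1
  2 h-->3 k-->2
  result₂ = (2; 1; 2)
Equal? differ; not commutative

Answer: DOES NOT COMMUTE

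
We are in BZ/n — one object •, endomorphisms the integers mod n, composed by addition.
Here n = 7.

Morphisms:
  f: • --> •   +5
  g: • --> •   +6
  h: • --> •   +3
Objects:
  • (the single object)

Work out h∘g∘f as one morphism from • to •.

  0 +5≡5 +6≡4 +3≡0  (mod 7)
composite: +0

Answer: +0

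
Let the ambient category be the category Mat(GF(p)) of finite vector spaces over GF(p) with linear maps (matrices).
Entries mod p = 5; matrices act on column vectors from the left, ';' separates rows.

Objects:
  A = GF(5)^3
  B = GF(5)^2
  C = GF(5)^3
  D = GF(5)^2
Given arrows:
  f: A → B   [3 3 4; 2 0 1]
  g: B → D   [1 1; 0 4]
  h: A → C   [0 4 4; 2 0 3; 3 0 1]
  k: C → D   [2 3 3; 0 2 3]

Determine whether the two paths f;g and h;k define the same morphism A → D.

Answer: COMMUTES

Derivation:
Path 1 = f;g:
  e0=[1,0,0] f→[3,2] g→[0,3]
  e1=[0,1,0] f→[3,0] g→[3,0]
  e2=[0,0,1] f→[4,1] g→[0,4]
  ⟦path⟧₁ = [0 3 0; 3 0 4]
Path 2 = h;k:
  e0=[1,0,0] h→[0,2,3] k→[0,3]
  e1=[0,1,0] h→[4,0,0] k→[3,0]
  e2=[0,0,1] h→[4,3,1] k→[0,4]
  ⟦path⟧₂ = [0 3 0; 3 0 4]
Equal? same morphism ✓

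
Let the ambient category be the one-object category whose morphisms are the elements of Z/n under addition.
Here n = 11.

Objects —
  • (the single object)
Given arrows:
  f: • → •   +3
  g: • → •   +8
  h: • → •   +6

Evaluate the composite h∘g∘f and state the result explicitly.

  0 +3≡3 +8≡0 +6≡6  (mod 11)
⟦path⟧: +6

Answer: +6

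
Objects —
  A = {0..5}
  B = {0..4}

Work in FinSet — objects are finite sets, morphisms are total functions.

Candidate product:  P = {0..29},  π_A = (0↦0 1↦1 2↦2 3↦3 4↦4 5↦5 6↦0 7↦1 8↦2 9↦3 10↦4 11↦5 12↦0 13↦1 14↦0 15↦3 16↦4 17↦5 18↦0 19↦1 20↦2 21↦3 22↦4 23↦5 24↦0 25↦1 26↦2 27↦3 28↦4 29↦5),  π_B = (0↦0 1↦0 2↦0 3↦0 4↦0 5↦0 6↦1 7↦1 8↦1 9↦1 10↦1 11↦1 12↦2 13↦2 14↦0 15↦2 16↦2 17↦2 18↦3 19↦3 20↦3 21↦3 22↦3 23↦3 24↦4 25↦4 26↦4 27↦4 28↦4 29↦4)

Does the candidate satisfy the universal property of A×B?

|A|·|B| = 6·5 = 30;  |P| = 30
Check the pairing map k ↦ (π_A(k), π_B(k)):
  0 ↦ (0,0)
  1 ↦ (1,0)
  2 ↦ (2,0)
  3 ↦ (3,0)
  4 ↦ (4,0)
  5 ↦ (5,0)
  6 ↦ (0,1)
  7 ↦ (1,1)
  8 ↦ (2,1)
  9 ↦ (3,1)
  10 ↦ (4,1)
  11 ↦ (5,1)
  12 ↦ (0,2)
  13 ↦ (1,2)
  14 ↦ (0,0)  ✗ repeats pair of k=0
  15 ↦ (3,2)
  16 ↦ (4,2)
  17 ↦ (5,2)
  18 ↦ (0,3)
  19 ↦ (1,3)
  20 ↦ (2,3)
  21 ↦ (3,3)
  22 ↦ (4,3)
  23 ↦ (5,3)
  24 ↦ (0,4)
  25 ↦ (1,4)
  26 ↦ (2,4)
  27 ↦ (3,4)
  28 ↦ (4,4)
  29 ↦ (5,4)
distinct pairs in image: 29 / 30 needed
  → (0,0) hit at k=0 and k=14

Answer: NOT A VALID PRODUCT — duplicate pair at indices 0,14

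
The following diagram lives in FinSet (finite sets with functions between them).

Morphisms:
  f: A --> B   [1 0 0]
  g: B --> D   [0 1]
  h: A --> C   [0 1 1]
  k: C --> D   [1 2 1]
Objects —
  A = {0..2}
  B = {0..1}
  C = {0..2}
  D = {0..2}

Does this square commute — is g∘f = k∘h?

1) trace f;g:
  0 f-->1 g-->1
  1 f-->0 g-->0
  2 f-->0 g-->0
  ⟦path⟧₁ = [1 0 0]
2) trace h;k:
  0 h-->0 k-->1
  1 h-->1 k-->2
  2 h-->1 k-->2
  ⟦path⟧₂ = [1 2 2]
Equal? distinct morphisms ✗

Answer: DOES NOT COMMUTE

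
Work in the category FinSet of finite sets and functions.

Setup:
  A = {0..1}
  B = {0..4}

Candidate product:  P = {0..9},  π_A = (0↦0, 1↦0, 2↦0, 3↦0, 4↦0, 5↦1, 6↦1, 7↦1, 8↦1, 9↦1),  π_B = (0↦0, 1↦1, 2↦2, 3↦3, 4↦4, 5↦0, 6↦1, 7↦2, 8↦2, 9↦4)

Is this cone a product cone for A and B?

|A|·|B| = 2·5 = 10;  |P| = 10
Check the pairing map k ↦ (π_A(k), π_B(k)):
  0 ↦ (0,0)
  1 ↦ (0,1)
  2 ↦ (0,2)
  3 ↦ (0,3)
  4 ↦ (0,4)
  5 ↦ (1,0)
  6 ↦ (1,1)
  7 ↦ (1,2)
  8 ↦ (1,2)  ✗ repeats pair of k=7
  9 ↦ (1,4)
distinct pairs in image: 9 / 10 needed
  → (1,2) hit at k=7 and k=8

Answer: NOT A VALID PRODUCT — duplicate pair at indices 7,8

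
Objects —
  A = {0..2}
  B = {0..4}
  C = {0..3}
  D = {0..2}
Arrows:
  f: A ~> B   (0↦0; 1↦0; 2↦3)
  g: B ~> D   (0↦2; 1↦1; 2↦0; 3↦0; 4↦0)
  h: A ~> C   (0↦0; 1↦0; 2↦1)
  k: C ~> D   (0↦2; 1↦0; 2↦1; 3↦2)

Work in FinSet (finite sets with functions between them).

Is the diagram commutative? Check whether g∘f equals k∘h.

Answer: COMMUTES

Derivation:
1) trace f;g:
  0 f~>0 g~>2
  1 f~>0 g~>2
  2 f~>3 g~>0
  composite₁ = (0↦2; 1↦2; 2↦0)
2) trace h;k:
  0 h~>0 k~>2
  1 h~>0 k~>2
  2 h~>1 k~>0
  composite₂ = (0↦2; 1↦2; 2↦0)
Equal? same morphism ✓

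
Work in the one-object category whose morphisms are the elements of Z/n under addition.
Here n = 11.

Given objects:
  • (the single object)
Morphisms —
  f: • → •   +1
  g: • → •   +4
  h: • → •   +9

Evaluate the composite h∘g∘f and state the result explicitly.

  0 +1≡1 +4≡5 +9≡3  (mod 11)
⟦path⟧: +3

Answer: +3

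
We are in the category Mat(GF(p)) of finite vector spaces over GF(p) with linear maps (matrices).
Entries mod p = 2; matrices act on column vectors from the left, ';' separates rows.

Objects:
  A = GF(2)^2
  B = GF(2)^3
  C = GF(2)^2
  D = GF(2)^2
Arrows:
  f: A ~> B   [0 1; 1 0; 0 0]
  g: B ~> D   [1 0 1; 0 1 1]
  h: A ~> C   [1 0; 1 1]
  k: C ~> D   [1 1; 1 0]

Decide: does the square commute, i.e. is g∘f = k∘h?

Answer: COMMUTES

Work:
Along f;g (path 1):
  e0=[1,0] f~>[0,1,0] g~>[0,1]
  e1=[0,1] f~>[1,0,0] g~>[1,0]
  result₁ = [0 1; 1 0]
Along h;k (path 2):
  e0=[1,0] h~>[1,1] k~>[0,1]
  e1=[0,1] h~>[0,1] k~>[1,0]
  result₂ = [0 1; 1 0]
Equal? equal; square commutes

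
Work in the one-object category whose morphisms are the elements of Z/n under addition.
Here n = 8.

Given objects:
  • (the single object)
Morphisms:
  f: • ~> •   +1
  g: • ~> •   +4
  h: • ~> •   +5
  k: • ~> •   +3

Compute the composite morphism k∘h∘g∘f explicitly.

  0 +1≡1 +4≡5 +5≡2 +3≡5  (mod 8)
composite: +5

Answer: +5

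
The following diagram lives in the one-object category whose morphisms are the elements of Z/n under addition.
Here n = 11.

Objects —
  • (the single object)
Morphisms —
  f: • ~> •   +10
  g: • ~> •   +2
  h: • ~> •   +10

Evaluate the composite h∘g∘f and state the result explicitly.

Answer: +0

Work:
  0 +10≡10 +2≡1 +10≡0  (mod 11)
⟦path⟧: +0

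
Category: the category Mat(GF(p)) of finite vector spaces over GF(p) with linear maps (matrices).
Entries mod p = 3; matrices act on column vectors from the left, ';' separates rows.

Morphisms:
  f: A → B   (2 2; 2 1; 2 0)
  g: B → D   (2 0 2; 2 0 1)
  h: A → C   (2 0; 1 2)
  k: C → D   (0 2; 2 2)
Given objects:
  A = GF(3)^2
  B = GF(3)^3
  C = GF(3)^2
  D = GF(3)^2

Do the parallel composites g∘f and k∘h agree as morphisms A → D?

Answer: COMMUTES

Derivation:
Along f;g (path 1):
  e0=⟨1,0⟩ f→⟨2,2,2⟩ g→⟨2,0⟩
  e1=⟨0,1⟩ f→⟨2,1,0⟩ g→⟨1,1⟩
  composite₁ = (2 1; 0 1)
Along h;k (path 2):
  e0=⟨1,0⟩ h→⟨2,1⟩ k→⟨2,0⟩
  e1=⟨0,1⟩ h→⟨0,2⟩ k→⟨1,1⟩
  composite₂ = (2 1; 0 1)
Equal? equal; square commutes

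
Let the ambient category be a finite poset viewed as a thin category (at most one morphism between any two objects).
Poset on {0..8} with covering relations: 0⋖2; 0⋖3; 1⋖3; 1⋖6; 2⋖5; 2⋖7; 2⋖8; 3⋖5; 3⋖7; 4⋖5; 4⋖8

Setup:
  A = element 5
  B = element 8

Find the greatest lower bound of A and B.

Answer: NO MEET EXISTS

Derivation:
Common predecessors of 5,8: {0,2,4}
  maximal lower bounds 2 and 4 are incomparable: neither 2⊑4 nor 4⊑2
→ no greatest lower bound exists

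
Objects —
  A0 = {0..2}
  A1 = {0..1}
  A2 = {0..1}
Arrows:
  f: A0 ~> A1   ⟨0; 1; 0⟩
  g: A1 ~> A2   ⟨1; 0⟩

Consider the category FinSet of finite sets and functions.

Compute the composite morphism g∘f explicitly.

Answer: ⟨1; 0; 1⟩

Trace:
  0 f~>0 g~>1
  1 f~>1 g~>0
  2 f~>0 g~>1
⟦path⟧: ⟨1; 0; 1⟩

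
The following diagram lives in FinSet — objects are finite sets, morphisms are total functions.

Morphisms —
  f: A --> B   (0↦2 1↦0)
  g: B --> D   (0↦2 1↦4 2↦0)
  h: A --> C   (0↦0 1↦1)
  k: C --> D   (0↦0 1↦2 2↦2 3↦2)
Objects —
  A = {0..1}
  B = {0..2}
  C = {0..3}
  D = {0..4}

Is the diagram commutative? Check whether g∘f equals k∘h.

Answer: COMMUTES

Work:
1) trace f;g:
  0 f-->2 g-->0
  1 f-->0 g-->2
  result₁ = (0↦0 1↦2)
2) trace h;k:
  0 h-->0 k-->0
  1 h-->1 k-->2
  result₂ = (0↦0 1↦2)
Equal? same morphism ✓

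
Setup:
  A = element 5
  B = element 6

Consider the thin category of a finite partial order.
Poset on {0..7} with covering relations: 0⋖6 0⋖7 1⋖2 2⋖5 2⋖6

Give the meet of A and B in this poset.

Answer: A∧B = 2

Derivation:
Lower bounds of A=5 and B=6: {1,2}
  1 <= 2
  2 <= 2
glb = 2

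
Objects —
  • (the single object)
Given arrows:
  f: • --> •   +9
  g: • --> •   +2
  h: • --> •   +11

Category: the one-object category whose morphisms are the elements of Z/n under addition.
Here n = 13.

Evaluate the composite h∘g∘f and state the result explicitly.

Answer: +9

Trace:
  0 +9≡9 +2≡11 +11≡9  (mod 13)
result: +9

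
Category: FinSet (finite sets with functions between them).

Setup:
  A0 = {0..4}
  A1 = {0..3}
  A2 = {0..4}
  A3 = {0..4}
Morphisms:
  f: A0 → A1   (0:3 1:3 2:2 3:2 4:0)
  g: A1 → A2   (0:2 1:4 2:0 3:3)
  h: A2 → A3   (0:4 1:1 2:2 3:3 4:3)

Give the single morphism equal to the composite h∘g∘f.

  0 f→3 g→3 h→3
  1 f→3 g→3 h→3
  2 f→2 g→0 h→4
  3 f→2 g→0 h→4
  4 f→0 g→2 h→2
result: (0:3 1:3 2:4 3:4 4:2)

Answer: (0:3 1:3 2:4 3:4 4:2)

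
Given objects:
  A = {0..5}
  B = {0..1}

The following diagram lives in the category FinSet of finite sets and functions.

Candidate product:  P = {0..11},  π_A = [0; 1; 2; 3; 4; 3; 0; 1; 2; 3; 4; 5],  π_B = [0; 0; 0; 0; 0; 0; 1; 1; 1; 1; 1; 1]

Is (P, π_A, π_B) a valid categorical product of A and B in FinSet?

|A|·|B| = 6·2 = 12;  |P| = 12
Check the pairing map k ↦ (π_A(k), π_B(k)):
  0 -> (0,0)
  1 -> (1,0)
  2 -> (2,0)
  3 -> (3,0)
  4 -> (4,0)
  5 -> (3,0)  ✗ repeats pair of k=3
  6 -> (0,1)
  7 -> (1,1)
  8 -> (2,1)
  9 -> (3,1)
  10 -> (4,1)
  11 -> (5,1)
distinct pairs in image: 11 / 12 needed
  → (3,0) hit at k=3 and k=5

Answer: NOT A VALID PRODUCT — duplicate pair at indices 3,5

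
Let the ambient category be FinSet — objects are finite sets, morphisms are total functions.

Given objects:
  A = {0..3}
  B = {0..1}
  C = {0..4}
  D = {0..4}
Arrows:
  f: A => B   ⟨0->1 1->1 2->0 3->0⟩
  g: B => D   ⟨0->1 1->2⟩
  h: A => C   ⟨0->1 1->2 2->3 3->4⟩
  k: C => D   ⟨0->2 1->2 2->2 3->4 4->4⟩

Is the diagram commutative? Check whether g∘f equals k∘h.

Along f;g (path 1):
  0 f=>1 g=>2
  1 f=>1 g=>2
  2 f=>0 g=>1
  3 f=>0 g=>1
  ⟦path⟧₁ = ⟨0->2 1->2 2->1 3->1⟩
Along h;k (path 2):
  0 h=>1 k=>2
  1 h=>2 k=>2
  2 h=>3 k=>4
  3 h=>4 k=>4
  ⟦path⟧₂ = ⟨0->2 1->2 2->4 3->4⟩
Equal? NO — does not commute

Answer: DOES NOT COMMUTE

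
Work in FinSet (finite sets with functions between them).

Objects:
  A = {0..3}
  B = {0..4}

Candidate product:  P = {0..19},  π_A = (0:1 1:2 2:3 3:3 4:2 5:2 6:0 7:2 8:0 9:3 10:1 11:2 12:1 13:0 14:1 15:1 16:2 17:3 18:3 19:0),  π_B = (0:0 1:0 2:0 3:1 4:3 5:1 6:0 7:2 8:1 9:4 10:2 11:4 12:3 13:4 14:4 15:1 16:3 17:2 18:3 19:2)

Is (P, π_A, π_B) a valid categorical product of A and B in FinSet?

Answer: NOT A VALID PRODUCT — duplicate pair at indices 16,4

Derivation:
|A|·|B| = 4·5 = 20;  |P| = 20
Check the pairing map k ↦ (π_A(k), π_B(k)):
  0 : (1,0)
  1 : (2,0)
  2 : (3,0)
  3 : (3,1)
  4 : (2,3)
  5 : (2,1)
  6 : (0,0)
  7 : (2,2)
  8 : (0,1)
  9 : (3,4)
  10 : (1,2)
  11 : (2,4)
  12 : (1,3)
  13 : (0,4)
  14 : (1,4)
  15 : (1,1)
  16 : (2,3)  ✗ repeats pair of k=4
  17 : (3,2)
  18 : (3,3)
  19 : (0,2)
distinct pairs in image: 19 / 20 needed
  → (2,3) hit at k=4 and k=16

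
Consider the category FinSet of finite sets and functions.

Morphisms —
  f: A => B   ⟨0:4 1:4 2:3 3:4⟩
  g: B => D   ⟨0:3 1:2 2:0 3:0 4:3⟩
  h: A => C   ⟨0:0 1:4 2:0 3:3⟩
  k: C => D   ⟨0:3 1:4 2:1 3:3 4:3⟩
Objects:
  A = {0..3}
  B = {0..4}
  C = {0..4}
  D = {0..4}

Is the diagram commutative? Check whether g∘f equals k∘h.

Answer: DOES NOT COMMUTE

Derivation:
Path 1 = f;g:
  0 f=>4 g=>3
  1 f=>4 g=>3
  2 f=>3 g=>0
  3 f=>4 g=>3
  ⟦path⟧₁ = ⟨0:3 1:3 2:0 3:3⟩
Path 2 = h;k:
  0 h=>0 k=>3
  1 h=>4 k=>3
  2 h=>0 k=>3
  3 h=>3 k=>3
  ⟦path⟧₂ = ⟨0:3 1:3 2:3 3:3⟩
Equal? differ; not commutative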